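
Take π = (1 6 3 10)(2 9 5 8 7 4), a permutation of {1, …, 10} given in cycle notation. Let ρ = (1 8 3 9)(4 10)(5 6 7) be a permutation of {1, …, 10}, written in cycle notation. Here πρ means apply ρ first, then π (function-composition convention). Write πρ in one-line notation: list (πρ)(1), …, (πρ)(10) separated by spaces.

(πρ)(x) = π(ρ(x)). Computing each image: π(ρ(1)) = π(8) = 7, π(ρ(2)) = π(2) = 9, π(ρ(3)) = π(9) = 5, π(ρ(4)) = π(10) = 1, π(ρ(5)) = π(6) = 3, π(ρ(6)) = π(7) = 4, π(ρ(7)) = π(5) = 8, π(ρ(8)) = π(3) = 10, π(ρ(9)) = π(1) = 6, π(ρ(10)) = π(4) = 2.
Hence πρ = [7 9 5 1 3 4 8 10 6 2].

7 9 5 1 3 4 8 10 6 2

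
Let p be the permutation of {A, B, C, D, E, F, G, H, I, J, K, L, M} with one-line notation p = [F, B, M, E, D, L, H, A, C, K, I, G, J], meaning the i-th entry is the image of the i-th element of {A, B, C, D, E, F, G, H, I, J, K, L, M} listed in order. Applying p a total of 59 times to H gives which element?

G

Tracing H → A → … returns to H after 5 steps, so H lies in a 5-cycle (A F L G H).
Powers repeat with period 5 on this cycle, and 59 mod 5 = 4, so p^59(H) = p^4(H).
Advancing 4 steps from H: H → A → F → L → G.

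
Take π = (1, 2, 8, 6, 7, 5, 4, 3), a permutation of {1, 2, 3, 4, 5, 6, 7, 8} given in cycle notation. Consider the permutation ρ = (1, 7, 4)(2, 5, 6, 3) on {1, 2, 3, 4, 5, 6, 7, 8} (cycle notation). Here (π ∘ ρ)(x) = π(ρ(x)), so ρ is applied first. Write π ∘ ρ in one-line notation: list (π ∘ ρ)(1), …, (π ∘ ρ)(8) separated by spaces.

5 4 8 2 7 1 3 6

For each element, apply ρ then π: 1 → 7 → 5; 2 → 5 → 4; 3 → 2 → 8; 4 → 1 → 2; 5 → 6 → 7; 6 → 3 → 1; 7 → 4 → 3; 8 → 8 → 6.
Collecting the images, π ∘ ρ = [5 4 8 2 7 1 3 6].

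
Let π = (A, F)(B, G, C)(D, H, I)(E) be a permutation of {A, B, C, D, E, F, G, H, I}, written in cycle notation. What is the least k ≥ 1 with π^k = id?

6

The cycle type of π is (3, 3, 2, 1).
Since disjoint cycles commute, ord(π) = lcm(3, 3, 2) = 6.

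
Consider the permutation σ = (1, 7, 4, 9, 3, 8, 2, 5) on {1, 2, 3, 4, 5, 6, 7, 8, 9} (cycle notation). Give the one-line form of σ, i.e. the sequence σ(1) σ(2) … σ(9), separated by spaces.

Reading each image from the cycles: 1→7, 2→5, 3→8, 4→9, 5→1, 6→6, 7→4, 8→2, 9→3.
Listing these in domain order gives 7 5 8 9 1 6 4 2 3.

7 5 8 9 1 6 4 2 3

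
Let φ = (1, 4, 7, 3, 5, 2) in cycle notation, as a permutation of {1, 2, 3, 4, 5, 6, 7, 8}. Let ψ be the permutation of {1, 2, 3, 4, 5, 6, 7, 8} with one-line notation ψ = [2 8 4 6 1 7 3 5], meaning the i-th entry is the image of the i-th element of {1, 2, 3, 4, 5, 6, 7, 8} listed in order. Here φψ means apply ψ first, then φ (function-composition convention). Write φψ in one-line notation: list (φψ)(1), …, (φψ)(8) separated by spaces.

1 8 7 6 4 3 5 2

Chase each element through ψ then φ: 1 → 2 → 1; 2 → 8 → 8; 3 → 4 → 7; 4 → 6 → 6; 5 → 1 → 4; 6 → 7 → 3; 7 → 3 → 5; 8 → 5 → 2.
So φψ in one-line form is 1 8 7 6 4 3 5 2.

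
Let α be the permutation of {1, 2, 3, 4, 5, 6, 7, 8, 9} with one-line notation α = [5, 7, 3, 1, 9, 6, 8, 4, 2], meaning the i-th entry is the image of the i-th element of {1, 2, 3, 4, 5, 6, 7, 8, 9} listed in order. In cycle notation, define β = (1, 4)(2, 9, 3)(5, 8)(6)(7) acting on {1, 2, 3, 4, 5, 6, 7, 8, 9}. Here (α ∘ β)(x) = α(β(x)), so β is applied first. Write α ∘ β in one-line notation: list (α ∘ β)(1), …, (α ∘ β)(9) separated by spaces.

1 2 7 5 4 6 8 9 3

(α ∘ β)(x) = α(β(x)). Computing each image: α(β(1)) = α(4) = 1, α(β(2)) = α(9) = 2, α(β(3)) = α(2) = 7, α(β(4)) = α(1) = 5, α(β(5)) = α(8) = 4, α(β(6)) = α(6) = 6, α(β(7)) = α(7) = 8, α(β(8)) = α(5) = 9, α(β(9)) = α(3) = 3.
Hence α ∘ β = [1 2 7 5 4 6 8 9 3].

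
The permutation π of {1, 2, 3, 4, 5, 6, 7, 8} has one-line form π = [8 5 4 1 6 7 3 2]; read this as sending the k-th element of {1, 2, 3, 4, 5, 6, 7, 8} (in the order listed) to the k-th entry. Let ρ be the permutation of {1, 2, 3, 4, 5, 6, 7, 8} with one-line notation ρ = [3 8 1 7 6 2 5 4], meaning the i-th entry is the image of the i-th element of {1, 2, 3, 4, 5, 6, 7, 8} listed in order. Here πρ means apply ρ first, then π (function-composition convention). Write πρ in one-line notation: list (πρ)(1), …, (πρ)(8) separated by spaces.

Chase each element through ρ then π: 1 → 3 → 4; 2 → 8 → 2; 3 → 1 → 8; 4 → 7 → 3; 5 → 6 → 7; 6 → 2 → 5; 7 → 5 → 6; 8 → 4 → 1.
So πρ in one-line form is 4 2 8 3 7 5 6 1.

4 2 8 3 7 5 6 1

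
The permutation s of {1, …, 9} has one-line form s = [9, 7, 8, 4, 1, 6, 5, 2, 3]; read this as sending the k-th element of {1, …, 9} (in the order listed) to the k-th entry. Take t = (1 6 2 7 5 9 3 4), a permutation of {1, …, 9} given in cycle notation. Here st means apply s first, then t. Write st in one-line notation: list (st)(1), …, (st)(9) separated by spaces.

Chase each element through s then t: 1 → 9 → 3; 2 → 7 → 5; 3 → 8 → 8; 4 → 4 → 1; 5 → 1 → 6; 6 → 6 → 2; 7 → 5 → 9; 8 → 2 → 7; 9 → 3 → 4.
Collecting the images, st = [3 5 8 1 6 2 9 7 4].

3 5 8 1 6 2 9 7 4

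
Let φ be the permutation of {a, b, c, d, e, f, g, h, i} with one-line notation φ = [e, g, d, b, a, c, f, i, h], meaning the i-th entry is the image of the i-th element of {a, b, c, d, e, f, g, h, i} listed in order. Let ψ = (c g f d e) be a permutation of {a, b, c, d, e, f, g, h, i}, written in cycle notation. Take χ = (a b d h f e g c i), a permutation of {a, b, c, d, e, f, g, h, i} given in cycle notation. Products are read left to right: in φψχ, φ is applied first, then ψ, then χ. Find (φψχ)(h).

a

Apply the permutations in order: φ(h) = i, then ψ(i) = i, then χ(i) = a. So (φψχ)(h) = a.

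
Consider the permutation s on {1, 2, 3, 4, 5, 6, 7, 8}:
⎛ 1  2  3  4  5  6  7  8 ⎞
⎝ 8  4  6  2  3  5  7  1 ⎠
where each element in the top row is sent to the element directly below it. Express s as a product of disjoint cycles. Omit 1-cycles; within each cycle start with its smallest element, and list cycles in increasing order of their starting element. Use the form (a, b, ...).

Start at 1 and follow images: 1 → 8 → 1, giving the cycle (1, 8).
Continuing from each remaining unvisited element yields (1, 8)(2, 4)(3, 6, 5).

(1, 8)(2, 4)(3, 6, 5)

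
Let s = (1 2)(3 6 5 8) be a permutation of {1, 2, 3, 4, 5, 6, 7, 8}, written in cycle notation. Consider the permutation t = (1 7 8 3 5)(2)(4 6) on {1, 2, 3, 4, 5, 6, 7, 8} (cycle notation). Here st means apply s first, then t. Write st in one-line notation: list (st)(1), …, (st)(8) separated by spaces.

2 7 4 6 3 1 8 5

For each element, apply s then t: 1 → 2 → 2; 2 → 1 → 7; 3 → 6 → 4; 4 → 4 → 6; 5 → 8 → 3; 6 → 5 → 1; 7 → 7 → 8; 8 → 3 → 5.
So st in one-line form is 2 7 4 6 3 1 8 5.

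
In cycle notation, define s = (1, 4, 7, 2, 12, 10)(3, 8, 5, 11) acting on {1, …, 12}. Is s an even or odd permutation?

even

The cycle lengths are 6, 4, 1, 1.
A cycle is odd iff its length is even; s has 2 even-length cycles, so sgn(s) = (−1)^2 and s is even.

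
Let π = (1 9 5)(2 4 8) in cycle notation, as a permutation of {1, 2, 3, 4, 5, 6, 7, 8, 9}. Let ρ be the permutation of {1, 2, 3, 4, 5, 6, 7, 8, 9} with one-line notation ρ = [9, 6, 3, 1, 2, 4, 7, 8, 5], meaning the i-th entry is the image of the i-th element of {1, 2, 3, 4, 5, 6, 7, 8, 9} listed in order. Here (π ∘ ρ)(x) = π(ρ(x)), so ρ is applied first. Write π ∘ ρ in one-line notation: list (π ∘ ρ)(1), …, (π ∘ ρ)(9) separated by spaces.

5 6 3 9 4 8 7 2 1

(π ∘ ρ)(x) = π(ρ(x)). Computing each image: π(ρ(1)) = π(9) = 5, π(ρ(2)) = π(6) = 6, π(ρ(3)) = π(3) = 3, π(ρ(4)) = π(1) = 9, π(ρ(5)) = π(2) = 4, π(ρ(6)) = π(4) = 8, π(ρ(7)) = π(7) = 7, π(ρ(8)) = π(8) = 2, π(ρ(9)) = π(5) = 1.
Hence π ∘ ρ = [5 6 3 9 4 8 7 2 1].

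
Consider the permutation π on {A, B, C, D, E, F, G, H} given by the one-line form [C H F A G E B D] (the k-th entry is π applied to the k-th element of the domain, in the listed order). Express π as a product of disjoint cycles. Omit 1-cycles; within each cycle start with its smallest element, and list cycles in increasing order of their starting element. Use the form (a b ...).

(A C F E G B H D)

Start at A and follow images: A → C → F → E → G → B → H → D → A, giving the cycle (A C F E G B H D).
Repeating from the next unused element and collecting all non-trivial cycles gives (A C F E G B H D).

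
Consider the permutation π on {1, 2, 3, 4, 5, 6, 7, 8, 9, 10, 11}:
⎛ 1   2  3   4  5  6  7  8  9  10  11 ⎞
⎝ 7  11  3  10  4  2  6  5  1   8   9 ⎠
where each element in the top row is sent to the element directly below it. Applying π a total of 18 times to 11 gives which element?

Tracing 11 → 9 → … returns to 11 after 6 steps, so 11 lies in a 6-cycle (1, 7, 6, 2, 11, 9).
Since the cycle has length 6, π^18 acts on it the same as π^0 (18 mod 6 = 0).
So π^18(11) = 11.

11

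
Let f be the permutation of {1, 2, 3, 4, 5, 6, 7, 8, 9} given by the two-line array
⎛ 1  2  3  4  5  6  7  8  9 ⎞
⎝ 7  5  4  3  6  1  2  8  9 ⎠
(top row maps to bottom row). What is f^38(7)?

Tracing 7 → 2 → … returns to 7 after 5 steps, so 7 lies in a 5-cycle (1 7 2 5 6).
On a 5-cycle, f^5 is the identity, so f^38 = f^3 there (38 ≡ 3 mod 5).
Advancing 3 steps from 7: 7 → 2 → 5 → 6.

6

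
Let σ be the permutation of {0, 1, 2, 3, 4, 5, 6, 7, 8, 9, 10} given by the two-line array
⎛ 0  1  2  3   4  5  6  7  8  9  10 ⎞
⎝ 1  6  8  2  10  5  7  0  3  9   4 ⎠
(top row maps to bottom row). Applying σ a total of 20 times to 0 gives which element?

Tracing 0 → 1 → … returns to 0 after 4 steps, so 0 lies in a 4-cycle (0, 1, 6, 7).
Powers repeat with period 4 on this cycle, and 20 mod 4 = 0, so σ^20(0) = σ^0(0).
So σ^20(0) = 0.

0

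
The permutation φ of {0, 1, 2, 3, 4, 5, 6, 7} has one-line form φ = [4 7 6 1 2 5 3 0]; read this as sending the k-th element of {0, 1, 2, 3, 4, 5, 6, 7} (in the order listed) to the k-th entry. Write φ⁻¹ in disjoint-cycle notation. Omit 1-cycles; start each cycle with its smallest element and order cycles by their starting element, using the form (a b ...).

(0 7 1 3 6 2 4)

The cycle decomposition of φ is (0 4 2 6 3 1 7).
Reversing each cycle (and rotating so the smallest element leads) gives φ⁻¹ = (0 7 1 3 6 2 4).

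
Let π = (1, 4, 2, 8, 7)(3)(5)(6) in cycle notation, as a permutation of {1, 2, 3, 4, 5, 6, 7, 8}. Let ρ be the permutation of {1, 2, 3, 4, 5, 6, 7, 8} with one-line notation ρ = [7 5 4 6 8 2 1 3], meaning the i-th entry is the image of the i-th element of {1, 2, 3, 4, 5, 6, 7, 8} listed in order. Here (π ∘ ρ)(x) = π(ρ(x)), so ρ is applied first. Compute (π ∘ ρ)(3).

2

(π ∘ ρ)(3) = π(ρ(3)). ρ(3) = 4, then π(4) = 2. So (π ∘ ρ)(3) = 2.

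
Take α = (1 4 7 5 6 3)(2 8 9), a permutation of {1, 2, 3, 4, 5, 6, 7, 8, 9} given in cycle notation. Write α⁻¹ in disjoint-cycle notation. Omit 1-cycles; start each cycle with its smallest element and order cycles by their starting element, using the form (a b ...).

(1 3 6 5 7 4)(2 9 8)

If α sends a → b within a cycle, α⁻¹ sends b → a; equivalently, reverse each cycle.
After reversing and putting each cycle's least element first, α⁻¹ = (1 3 6 5 7 4)(2 9 8).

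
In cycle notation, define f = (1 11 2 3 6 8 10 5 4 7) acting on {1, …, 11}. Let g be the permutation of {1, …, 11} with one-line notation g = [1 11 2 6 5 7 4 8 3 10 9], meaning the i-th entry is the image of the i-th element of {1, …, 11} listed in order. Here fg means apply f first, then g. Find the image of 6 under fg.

First apply f: f(6) = 8, then g(8) = 8. Thus (fg)(6) = 8.

8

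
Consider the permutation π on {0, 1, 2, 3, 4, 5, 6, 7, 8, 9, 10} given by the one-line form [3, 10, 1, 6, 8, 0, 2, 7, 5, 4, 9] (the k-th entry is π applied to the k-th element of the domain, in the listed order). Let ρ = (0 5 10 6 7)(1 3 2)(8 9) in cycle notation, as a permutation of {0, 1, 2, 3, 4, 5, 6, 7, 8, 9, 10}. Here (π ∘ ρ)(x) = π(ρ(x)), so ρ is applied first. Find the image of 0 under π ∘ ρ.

0

ρ(0) = 5, then π(5) = 0; composing gives (π ∘ ρ)(0) = 0.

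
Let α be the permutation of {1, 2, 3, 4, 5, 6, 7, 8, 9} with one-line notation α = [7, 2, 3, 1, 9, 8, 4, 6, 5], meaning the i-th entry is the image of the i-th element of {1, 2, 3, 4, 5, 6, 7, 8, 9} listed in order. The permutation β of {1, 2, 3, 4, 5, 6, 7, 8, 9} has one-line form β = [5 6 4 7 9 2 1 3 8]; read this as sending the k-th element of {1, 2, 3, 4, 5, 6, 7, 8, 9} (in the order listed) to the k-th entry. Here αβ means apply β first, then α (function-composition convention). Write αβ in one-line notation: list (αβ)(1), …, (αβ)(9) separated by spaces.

9 8 1 4 5 2 7 3 6

(αβ)(x) = α(β(x)). Computing each image: α(β(1)) = α(5) = 9, α(β(2)) = α(6) = 8, α(β(3)) = α(4) = 1, α(β(4)) = α(7) = 4, α(β(5)) = α(9) = 5, α(β(6)) = α(2) = 2, α(β(7)) = α(1) = 7, α(β(8)) = α(3) = 3, α(β(9)) = α(8) = 6.
Hence αβ = [9 8 1 4 5 2 7 3 6].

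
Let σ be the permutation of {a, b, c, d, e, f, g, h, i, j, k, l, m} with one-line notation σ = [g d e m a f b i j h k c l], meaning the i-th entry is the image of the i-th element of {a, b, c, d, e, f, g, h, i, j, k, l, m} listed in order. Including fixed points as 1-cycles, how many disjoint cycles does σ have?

The cycle decomposition is (a, g, b, d, m, l, c, e)(f)(h, i, j)(k), which has 4 cycles (counting 1-cycles).

4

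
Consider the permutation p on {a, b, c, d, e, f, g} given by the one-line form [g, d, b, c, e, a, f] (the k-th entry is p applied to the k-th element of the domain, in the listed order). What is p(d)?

d is element number 4 of the domain, and entry number 4 of the one-line form is c, so p(d) = c.

c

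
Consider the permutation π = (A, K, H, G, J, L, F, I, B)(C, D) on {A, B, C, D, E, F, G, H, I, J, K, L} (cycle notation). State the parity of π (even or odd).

odd

The cycle lengths are 9, 2, 1.
A cycle of length ℓ contributes ℓ−1 transpositions, so π is a product of 8 + 1 = 9 transpositions — odd.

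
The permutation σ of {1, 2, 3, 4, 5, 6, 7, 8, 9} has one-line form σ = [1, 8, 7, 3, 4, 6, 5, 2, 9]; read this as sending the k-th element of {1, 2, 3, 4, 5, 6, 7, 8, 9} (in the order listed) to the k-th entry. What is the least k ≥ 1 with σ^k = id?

4

Decomposing into disjoint cycles gives cycle lengths 4, 2, 1, 1, 1.
Since disjoint cycles commute, ord(σ) = lcm(4, 2) = 4.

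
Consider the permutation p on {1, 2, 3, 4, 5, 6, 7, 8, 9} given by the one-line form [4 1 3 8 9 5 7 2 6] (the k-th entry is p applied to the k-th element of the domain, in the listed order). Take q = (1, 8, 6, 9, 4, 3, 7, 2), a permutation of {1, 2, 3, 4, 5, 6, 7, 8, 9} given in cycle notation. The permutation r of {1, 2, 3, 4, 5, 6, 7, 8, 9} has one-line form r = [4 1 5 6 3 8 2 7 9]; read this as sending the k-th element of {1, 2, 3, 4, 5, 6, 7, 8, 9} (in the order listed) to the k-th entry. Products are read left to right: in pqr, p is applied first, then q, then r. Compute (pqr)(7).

Chase 7: p(7) = 7; q(7) = 2; r(2) = 1. Hence (pqr)(7) = 1.

1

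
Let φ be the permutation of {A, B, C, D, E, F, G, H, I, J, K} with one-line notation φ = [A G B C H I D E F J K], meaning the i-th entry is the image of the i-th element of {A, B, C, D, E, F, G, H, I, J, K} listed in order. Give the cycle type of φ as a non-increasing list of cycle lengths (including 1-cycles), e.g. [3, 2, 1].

The disjoint cycles are (A)(B, G, D, C)(E, H)(F, I)(J)(K), with lengths 4, 2, 2, 1, 1, 1 in non-increasing order.

[4, 2, 2, 1, 1, 1]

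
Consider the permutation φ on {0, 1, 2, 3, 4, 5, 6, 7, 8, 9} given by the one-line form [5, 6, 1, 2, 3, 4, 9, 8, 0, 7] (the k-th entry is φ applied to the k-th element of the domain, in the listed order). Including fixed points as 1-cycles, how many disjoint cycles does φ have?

The cycle decomposition is (0, 5, 4, 3, 2, 1, 6, 9, 7, 8), which has 1 cycle (counting 1-cycles).

1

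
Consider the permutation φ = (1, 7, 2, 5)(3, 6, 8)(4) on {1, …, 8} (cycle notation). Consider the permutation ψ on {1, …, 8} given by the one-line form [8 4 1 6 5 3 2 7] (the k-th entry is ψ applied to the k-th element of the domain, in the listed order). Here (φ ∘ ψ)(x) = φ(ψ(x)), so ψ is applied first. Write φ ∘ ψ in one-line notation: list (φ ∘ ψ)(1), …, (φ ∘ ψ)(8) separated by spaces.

(φ ∘ ψ)(x) = φ(ψ(x)). Computing each image: φ(ψ(1)) = φ(8) = 3, φ(ψ(2)) = φ(4) = 4, φ(ψ(3)) = φ(1) = 7, φ(ψ(4)) = φ(6) = 8, φ(ψ(5)) = φ(5) = 1, φ(ψ(6)) = φ(3) = 6, φ(ψ(7)) = φ(2) = 5, φ(ψ(8)) = φ(7) = 2.
Hence φ ∘ ψ = [3 4 7 8 1 6 5 2].

3 4 7 8 1 6 5 2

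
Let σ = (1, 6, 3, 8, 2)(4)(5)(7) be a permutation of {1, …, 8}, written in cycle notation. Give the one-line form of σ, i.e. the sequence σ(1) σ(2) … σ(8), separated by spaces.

Each element maps to the next entry in its cycle (wrapping to the front): 1↦6, 2↦1, 3↦8, 4↦4, 5↦5, 6↦3, 7↦7, 8↦2.
So the one-line form is 6 1 8 4 5 3 7 2.

6 1 8 4 5 3 7 2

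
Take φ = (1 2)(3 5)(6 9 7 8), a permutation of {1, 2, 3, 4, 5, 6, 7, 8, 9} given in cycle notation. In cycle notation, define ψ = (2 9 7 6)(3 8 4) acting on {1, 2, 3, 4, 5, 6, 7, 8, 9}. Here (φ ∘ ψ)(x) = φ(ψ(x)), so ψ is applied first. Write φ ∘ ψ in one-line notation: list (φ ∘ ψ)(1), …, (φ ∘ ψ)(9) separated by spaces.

2 7 6 5 3 1 9 4 8

For each element, apply ψ then φ: 1 → 1 → 2; 2 → 9 → 7; 3 → 8 → 6; 4 → 3 → 5; 5 → 5 → 3; 6 → 2 → 1; 7 → 6 → 9; 8 → 4 → 4; 9 → 7 → 8.
Collecting the images, φ ∘ ψ = [2 7 6 5 3 1 9 4 8].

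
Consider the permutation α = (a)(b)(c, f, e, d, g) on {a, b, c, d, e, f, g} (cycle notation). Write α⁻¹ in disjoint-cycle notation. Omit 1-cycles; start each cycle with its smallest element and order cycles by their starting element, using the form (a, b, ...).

(c, g, d, e, f)

The inverse reverses each cycle.
Reversing each cycle of α and rotating so the smallest element leads gives (c, g, d, e, f).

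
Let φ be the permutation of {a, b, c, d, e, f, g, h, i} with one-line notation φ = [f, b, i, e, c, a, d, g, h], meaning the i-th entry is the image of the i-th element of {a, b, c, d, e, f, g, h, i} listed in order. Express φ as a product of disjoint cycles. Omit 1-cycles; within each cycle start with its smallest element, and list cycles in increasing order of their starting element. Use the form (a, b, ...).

From a: a → f → a, closing the cycle (a, f).
Repeating from the next unused element and collecting all non-trivial cycles gives (a, f)(c, i, h, g, d, e).

(a, f)(c, i, h, g, d, e)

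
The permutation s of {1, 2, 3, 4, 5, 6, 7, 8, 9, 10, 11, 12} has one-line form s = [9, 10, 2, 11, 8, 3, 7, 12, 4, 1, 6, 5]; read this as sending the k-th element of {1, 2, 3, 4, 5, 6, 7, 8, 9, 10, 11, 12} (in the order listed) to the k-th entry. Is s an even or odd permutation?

In disjoint-cycle form the cycle lengths are 8, 3, 1.
A cycle is odd iff its length is even; s has 1 even-length cycle, so sgn(s) = (−1)^1 and s is odd.

odd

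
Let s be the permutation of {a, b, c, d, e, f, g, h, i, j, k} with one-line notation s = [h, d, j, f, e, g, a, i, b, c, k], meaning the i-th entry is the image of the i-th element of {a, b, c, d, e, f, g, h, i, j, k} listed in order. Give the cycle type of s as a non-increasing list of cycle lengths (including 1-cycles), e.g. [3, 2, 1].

The disjoint cycles are (a, h, i, b, d, f, g)(c, j)(e)(k), with lengths 7, 2, 1, 1 in non-increasing order.

[7, 2, 1, 1]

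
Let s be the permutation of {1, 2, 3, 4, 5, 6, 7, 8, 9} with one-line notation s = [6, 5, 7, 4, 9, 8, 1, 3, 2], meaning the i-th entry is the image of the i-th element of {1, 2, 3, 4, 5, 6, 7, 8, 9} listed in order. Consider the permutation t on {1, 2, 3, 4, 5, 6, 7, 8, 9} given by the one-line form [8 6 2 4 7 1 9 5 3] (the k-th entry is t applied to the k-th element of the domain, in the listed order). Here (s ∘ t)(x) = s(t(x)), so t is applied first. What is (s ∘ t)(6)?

6

(s ∘ t)(6) = s(t(6)). t(6) = 1, then s(1) = 6. So (s ∘ t)(6) = 6.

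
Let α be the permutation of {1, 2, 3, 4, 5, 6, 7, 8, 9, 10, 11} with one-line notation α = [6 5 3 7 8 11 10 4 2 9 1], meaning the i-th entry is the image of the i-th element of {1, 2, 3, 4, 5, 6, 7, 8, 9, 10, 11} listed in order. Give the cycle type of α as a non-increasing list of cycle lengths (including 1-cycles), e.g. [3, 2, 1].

The disjoint cycles are (1 6 11)(2 5 8 4 7 10 9)(3), with lengths 7, 3, 1 in non-increasing order.

[7, 3, 1]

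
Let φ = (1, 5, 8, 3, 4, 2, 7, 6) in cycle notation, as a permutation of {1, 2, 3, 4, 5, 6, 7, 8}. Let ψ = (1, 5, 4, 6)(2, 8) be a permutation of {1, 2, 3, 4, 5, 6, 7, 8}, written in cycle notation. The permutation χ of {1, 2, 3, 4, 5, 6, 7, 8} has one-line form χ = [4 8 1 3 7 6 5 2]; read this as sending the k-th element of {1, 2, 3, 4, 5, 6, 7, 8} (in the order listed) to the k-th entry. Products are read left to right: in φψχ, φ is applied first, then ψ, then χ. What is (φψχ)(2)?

5

Chase 2: φ(2) = 7; ψ(7) = 7; χ(7) = 5. Hence (φψχ)(2) = 5.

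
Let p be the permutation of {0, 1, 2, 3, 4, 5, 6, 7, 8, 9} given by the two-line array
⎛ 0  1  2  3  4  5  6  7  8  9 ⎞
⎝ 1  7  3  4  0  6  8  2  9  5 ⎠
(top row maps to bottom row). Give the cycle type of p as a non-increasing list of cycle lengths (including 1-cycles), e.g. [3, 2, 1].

[6, 4]

The disjoint cycles are (0 1 7 2 3 4)(5 6 8 9), with lengths 6, 4 in non-increasing order.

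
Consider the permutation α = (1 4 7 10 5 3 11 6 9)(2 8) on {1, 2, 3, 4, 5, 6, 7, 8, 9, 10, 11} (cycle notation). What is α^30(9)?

9 lies in the 9-cycle (1 4 7 10 5 3 11 6 9).
Since the cycle has length 9, α^30 acts on it the same as α^3 (30 mod 9 = 3).
Advancing 3 steps from 9: 9 → 1 → 4 → 7.

7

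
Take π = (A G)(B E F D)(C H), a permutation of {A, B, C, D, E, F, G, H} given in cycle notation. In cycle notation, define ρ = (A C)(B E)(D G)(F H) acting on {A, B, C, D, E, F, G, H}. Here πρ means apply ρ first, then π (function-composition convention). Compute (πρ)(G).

B

First apply ρ: ρ(G) = D, then π(D) = B. Thus (πρ)(G) = B.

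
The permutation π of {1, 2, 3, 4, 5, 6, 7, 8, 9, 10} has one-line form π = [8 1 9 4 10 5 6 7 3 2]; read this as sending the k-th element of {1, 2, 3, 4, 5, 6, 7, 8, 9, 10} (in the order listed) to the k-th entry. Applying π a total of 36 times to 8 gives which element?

Tracing 8 → 7 → … returns to 8 after 7 steps, so 8 lies in a 7-cycle (1 8 7 6 5 10 2).
On a 7-cycle, π^7 is the identity, so π^36 = π^1 there (36 ≡ 1 mod 7).
Advancing 1 step from 8: 8 → 7.

7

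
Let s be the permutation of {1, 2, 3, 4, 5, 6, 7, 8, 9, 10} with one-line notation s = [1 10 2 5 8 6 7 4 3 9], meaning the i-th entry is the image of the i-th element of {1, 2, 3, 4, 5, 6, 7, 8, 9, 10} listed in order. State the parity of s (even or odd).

odd

In disjoint-cycle form the cycle lengths are 4, 3, 1, 1, 1.
A cycle of length ℓ contributes ℓ−1 transpositions, so s is a product of 3 + 2 = 5 transpositions — odd.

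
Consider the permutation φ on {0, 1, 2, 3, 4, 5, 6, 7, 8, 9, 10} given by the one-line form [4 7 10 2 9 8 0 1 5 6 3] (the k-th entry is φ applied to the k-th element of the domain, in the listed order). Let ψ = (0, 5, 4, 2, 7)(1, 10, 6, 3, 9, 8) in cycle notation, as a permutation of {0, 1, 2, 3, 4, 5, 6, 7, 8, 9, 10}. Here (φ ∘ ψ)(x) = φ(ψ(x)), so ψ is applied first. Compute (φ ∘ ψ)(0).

ψ(0) = 5, then φ(5) = 8; composing gives (φ ∘ ψ)(0) = 8.

8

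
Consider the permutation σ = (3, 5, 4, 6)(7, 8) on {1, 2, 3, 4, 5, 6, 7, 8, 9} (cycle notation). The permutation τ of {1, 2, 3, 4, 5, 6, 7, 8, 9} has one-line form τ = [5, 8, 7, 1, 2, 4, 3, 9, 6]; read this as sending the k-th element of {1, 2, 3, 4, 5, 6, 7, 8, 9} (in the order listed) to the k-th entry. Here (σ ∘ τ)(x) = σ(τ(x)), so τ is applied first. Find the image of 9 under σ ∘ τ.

3

First apply τ: τ(9) = 6, then σ(6) = 3. Thus (σ ∘ τ)(9) = 3.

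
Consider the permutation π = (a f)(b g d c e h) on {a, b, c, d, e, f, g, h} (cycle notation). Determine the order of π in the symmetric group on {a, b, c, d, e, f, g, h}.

6

The disjoint cycles have lengths 6, 2.
The order of π is the least common multiple of its cycle lengths: lcm(6, 2) = 6.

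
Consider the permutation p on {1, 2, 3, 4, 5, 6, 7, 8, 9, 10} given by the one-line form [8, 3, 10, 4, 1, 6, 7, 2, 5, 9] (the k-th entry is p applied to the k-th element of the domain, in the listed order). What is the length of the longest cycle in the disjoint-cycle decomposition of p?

Decomposing into disjoint cycles gives (1 8 2 3 10 9 5); the longest has length 7.

7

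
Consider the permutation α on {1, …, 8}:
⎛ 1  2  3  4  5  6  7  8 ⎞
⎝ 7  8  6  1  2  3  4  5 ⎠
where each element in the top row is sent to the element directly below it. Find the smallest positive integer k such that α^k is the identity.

Writing α as disjoint cycles, the cycle lengths are 3, 3, 2.
The order of α is the least common multiple of its cycle lengths: lcm(3, 3, 2) = 6.

6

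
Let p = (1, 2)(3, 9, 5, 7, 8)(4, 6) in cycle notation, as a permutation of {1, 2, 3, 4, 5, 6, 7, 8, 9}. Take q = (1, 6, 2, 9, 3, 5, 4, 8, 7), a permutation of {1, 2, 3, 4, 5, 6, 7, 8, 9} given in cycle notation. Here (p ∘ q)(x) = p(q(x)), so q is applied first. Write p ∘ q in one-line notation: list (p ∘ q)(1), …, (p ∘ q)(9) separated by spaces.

(p ∘ q)(x) = p(q(x)). Computing each image: p(q(1)) = p(6) = 4, p(q(2)) = p(9) = 5, p(q(3)) = p(5) = 7, p(q(4)) = p(8) = 3, p(q(5)) = p(4) = 6, p(q(6)) = p(2) = 1, p(q(7)) = p(1) = 2, p(q(8)) = p(7) = 8, p(q(9)) = p(3) = 9.
Hence p ∘ q = [4 5 7 3 6 1 2 8 9].

4 5 7 3 6 1 2 8 9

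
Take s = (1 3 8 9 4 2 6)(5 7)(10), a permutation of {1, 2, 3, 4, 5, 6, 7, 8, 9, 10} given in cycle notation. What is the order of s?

The disjoint cycles have lengths 7, 2, 1.
Since disjoint cycles commute, ord(s) = lcm(7, 2) = 14.

14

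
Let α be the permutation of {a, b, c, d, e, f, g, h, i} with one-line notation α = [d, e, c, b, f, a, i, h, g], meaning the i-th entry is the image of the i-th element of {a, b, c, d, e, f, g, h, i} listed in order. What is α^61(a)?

d

Tracing a → d → … returns to a after 5 steps, so a lies in a 5-cycle (a d b e f).
On a 5-cycle, α^5 is the identity, so α^61 = α^1 there (61 ≡ 1 mod 5).
Stepping 1 place around the cycle: a → d.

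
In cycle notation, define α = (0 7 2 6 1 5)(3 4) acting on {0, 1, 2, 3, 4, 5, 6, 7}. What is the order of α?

6

The disjoint cycles have lengths 6, 2.
Since disjoint cycles commute, ord(α) = lcm(6, 2) = 6.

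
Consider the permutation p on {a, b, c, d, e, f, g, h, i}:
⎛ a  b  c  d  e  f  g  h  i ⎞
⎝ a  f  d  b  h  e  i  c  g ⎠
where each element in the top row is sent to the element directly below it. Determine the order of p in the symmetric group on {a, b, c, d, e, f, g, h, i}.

Writing p as disjoint cycles, the cycle lengths are 6, 2, 1.
The order of p is the least common multiple of its cycle lengths: lcm(6, 2) = 6.

6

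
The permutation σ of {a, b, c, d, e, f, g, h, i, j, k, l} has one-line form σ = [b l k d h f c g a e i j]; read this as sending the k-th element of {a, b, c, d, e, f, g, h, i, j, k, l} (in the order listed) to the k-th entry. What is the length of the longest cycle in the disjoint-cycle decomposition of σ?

Decomposing into disjoint cycles gives (a, b, l, j, e, h, g, c, k, i); the longest has length 10.

10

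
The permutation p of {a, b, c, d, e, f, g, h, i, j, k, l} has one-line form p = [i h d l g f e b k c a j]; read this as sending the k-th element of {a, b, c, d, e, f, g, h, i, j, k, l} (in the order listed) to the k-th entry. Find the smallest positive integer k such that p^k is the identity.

Writing p as disjoint cycles, the cycle lengths are 4, 3, 2, 2, 1.
The order of p is the least common multiple of its cycle lengths: lcm(4, 3, 2, 2) = 12.

12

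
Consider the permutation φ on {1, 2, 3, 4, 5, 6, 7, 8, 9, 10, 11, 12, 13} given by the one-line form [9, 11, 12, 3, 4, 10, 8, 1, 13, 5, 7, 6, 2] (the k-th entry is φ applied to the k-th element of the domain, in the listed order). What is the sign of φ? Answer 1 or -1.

-1

In disjoint-cycle form the cycle lengths are 7, 6.
A cycle is odd iff its length is even; φ has 1 even-length cycle, so sgn(φ) = (−1)^1 and φ is odd.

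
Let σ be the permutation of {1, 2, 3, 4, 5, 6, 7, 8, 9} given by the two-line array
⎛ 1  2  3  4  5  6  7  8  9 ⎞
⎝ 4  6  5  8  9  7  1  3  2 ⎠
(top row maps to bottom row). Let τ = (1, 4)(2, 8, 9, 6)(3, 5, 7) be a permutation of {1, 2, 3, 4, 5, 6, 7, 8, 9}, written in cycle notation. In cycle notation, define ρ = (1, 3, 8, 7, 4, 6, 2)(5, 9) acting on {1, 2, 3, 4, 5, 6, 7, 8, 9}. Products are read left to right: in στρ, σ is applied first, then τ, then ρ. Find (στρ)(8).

(στρ)(8) = ρ(τ(σ(8))). σ(8) = 3, then τ(3) = 5, then ρ(5) = 9, so the result is 9.

9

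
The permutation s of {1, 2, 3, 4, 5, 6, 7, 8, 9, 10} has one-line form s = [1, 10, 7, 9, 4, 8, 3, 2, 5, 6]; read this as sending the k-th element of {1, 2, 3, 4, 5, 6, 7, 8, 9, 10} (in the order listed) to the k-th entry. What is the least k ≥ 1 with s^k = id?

Decomposing into disjoint cycles gives cycle lengths 4, 3, 2, 1.
The order of s is the least common multiple of its cycle lengths: lcm(4, 3, 2) = 12.

12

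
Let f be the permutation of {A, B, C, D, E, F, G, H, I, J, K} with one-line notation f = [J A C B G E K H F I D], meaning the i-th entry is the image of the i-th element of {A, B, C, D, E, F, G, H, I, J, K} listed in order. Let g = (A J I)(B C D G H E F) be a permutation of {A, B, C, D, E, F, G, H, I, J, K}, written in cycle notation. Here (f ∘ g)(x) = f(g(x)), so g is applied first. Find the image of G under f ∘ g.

First apply g: g(G) = H, then f(H) = H. Thus (f ∘ g)(G) = H.

H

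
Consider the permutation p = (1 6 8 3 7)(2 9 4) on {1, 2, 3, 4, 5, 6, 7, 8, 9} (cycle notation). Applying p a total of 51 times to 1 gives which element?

6

1 lies in the 5-cycle (1 6 8 3 7).
On a 5-cycle, p^5 is the identity, so p^51 = p^1 there (51 ≡ 1 mod 5).
Stepping 1 place around the cycle: 1 → 6.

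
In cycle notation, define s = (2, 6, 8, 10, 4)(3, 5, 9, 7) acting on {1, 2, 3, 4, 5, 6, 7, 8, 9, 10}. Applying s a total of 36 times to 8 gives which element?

8 lies in the 5-cycle (2, 6, 8, 10, 4).
Powers repeat with period 5 on this cycle, and 36 mod 5 = 1, so s^36(8) = s^1(8).
Advancing 1 step from 8: 8 → 10.

10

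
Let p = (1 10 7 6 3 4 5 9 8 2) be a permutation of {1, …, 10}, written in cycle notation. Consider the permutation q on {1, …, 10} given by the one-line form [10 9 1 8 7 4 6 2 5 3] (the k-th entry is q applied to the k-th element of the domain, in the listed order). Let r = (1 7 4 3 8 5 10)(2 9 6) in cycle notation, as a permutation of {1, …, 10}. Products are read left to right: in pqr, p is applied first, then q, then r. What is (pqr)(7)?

3

Apply the permutations in order: p(7) = 6, then q(6) = 4, then r(4) = 3. So (pqr)(7) = 3.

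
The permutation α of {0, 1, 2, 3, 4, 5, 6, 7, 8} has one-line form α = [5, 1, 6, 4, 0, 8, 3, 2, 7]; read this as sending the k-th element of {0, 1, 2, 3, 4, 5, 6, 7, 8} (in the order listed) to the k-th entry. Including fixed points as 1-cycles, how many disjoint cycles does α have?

2

The cycle decomposition is (0, 5, 8, 7, 2, 6, 3, 4)(1), which has 2 cycles (counting 1-cycles).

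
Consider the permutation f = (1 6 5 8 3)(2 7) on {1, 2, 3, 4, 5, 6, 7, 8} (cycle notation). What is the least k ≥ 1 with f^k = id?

The cycle type of f is (5, 2, 1).
Since disjoint cycles commute, ord(f) = lcm(5, 2) = 10.

10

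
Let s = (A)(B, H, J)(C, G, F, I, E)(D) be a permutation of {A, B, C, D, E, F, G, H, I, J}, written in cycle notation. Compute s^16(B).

H

B lies in the 3-cycle (B, H, J).
Since the cycle has length 3, s^16 acts on it the same as s^1 (16 mod 3 = 1).
Stepping 1 place around the cycle: B → H.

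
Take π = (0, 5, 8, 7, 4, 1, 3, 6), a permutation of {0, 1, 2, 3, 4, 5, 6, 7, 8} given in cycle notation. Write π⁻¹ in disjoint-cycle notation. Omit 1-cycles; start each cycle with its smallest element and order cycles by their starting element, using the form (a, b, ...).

Inverting a permutation written in cycle notation just reverses the order within every cycle.
Reversing each cycle of π and rotating so the smallest element leads gives (0, 6, 3, 1, 4, 7, 8, 5).

(0, 6, 3, 1, 4, 7, 8, 5)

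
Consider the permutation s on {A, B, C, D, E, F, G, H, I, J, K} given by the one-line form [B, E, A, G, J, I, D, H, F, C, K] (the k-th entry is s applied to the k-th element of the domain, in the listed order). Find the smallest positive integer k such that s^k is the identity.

Writing s as disjoint cycles, the cycle lengths are 5, 2, 2, 1, 1.
The order of s is the least common multiple of its cycle lengths: lcm(5, 2, 2) = 10.

10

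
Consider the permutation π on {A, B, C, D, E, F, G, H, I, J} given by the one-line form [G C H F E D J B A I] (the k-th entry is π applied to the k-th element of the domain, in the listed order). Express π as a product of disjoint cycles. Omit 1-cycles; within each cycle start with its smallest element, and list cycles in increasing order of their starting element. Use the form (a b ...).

(A G J I)(B C H)(D F)

From A: A → G → J → I → A, closing the cycle (A G J I).
Repeating from the next unused element and collecting all non-trivial cycles gives (A G J I)(B C H)(D F).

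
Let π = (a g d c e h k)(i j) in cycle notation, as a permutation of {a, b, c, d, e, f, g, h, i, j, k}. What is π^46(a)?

e

a lies in the 7-cycle (a g d c e h k).
On a 7-cycle, π^7 is the identity, so π^46 = π^4 there (46 ≡ 4 mod 7).
Stepping 4 places around the cycle: a → g → d → c → e.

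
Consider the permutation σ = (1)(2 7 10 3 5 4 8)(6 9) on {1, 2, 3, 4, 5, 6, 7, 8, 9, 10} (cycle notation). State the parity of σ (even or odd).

The cycle lengths are 7, 2, 1.
A cycle is odd iff its length is even; σ has 1 even-length cycle, so sgn(σ) = (−1)^1 and σ is odd.

odd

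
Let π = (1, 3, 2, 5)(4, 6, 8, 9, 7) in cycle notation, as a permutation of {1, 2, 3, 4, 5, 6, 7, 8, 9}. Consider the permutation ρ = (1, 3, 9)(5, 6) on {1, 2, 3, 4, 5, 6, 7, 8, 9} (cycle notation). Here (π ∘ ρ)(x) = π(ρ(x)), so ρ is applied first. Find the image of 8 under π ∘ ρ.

(π ∘ ρ)(8) = π(ρ(8)). ρ(8) = 8, then π(8) = 9. So (π ∘ ρ)(8) = 9.

9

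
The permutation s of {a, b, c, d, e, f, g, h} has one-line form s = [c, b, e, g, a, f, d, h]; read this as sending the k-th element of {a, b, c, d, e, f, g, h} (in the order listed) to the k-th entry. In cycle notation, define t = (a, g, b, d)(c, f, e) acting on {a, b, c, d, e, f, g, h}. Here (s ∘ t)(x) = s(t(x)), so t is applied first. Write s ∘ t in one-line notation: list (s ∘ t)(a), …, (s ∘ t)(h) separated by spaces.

d g f c e a b h

For each element, apply t then s: a → g → d; b → d → g; c → f → f; d → a → c; e → c → e; f → e → a; g → b → b; h → h → h.
Collecting the images, s ∘ t = [d g f c e a b h].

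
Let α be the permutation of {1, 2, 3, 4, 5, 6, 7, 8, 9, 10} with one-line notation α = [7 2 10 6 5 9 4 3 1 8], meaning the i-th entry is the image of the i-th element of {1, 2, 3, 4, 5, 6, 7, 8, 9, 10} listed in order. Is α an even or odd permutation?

even

In disjoint-cycle form the cycle lengths are 5, 3, 1, 1.
A cycle of length ℓ contributes ℓ−1 transpositions, so α is a product of 4 + 2 = 6 transpositions — even.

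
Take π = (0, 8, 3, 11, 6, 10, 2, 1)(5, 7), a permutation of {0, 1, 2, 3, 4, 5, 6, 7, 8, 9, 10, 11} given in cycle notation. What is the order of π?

The disjoint cycles have lengths 8, 2, 1, 1.
Since disjoint cycles commute, ord(π) = lcm(8, 2) = 8.

8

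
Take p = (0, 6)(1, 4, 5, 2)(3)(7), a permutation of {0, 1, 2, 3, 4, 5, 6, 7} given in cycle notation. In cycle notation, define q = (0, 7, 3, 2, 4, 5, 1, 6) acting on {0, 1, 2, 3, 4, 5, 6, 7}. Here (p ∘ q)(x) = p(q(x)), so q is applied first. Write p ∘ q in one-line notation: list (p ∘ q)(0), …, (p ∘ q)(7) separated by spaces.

7 0 5 1 2 4 6 3

(p ∘ q)(x) = p(q(x)). Computing each image: p(q(0)) = p(7) = 7, p(q(1)) = p(6) = 0, p(q(2)) = p(4) = 5, p(q(3)) = p(2) = 1, p(q(4)) = p(5) = 2, p(q(5)) = p(1) = 4, p(q(6)) = p(0) = 6, p(q(7)) = p(3) = 3.
Hence p ∘ q = [7 0 5 1 2 4 6 3].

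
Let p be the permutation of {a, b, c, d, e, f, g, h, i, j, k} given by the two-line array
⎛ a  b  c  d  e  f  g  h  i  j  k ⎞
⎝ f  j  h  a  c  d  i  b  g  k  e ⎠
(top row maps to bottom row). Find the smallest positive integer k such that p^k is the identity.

6

Writing p as disjoint cycles, the cycle lengths are 6, 3, 2.
The order is lcm(6, 3, 2) = 6.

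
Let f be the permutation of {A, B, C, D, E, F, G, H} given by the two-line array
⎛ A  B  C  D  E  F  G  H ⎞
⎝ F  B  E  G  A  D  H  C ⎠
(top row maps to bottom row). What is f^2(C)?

A

Tracing C → E → … returns to C after 7 steps, so C lies in a 7-cycle (A F D G H C E).
Stepping 2 places around the cycle: C → E → A.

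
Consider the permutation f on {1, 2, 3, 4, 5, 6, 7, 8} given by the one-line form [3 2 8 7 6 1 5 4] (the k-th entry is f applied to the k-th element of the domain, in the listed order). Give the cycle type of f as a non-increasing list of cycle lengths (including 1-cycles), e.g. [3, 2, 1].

The disjoint cycles are (1 3 8 4 7 5 6)(2), with lengths 7, 1 in non-increasing order.

[7, 1]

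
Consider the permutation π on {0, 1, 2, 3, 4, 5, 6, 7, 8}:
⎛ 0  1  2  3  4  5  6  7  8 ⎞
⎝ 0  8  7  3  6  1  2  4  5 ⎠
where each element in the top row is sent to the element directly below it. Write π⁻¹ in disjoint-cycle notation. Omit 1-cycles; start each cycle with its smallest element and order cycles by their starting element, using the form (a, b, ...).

(1, 5, 8)(2, 6, 4, 7)

The cycle decomposition of π is (1, 8, 5)(2, 7, 4, 6).
The inverse reverses every cycle; in canonical form, π⁻¹ = (1, 5, 8)(2, 6, 4, 7).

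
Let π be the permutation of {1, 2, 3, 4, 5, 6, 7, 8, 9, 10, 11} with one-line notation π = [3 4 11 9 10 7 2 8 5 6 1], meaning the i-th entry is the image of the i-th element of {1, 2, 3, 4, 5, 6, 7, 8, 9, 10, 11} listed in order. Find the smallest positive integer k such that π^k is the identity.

21

The disjoint-cycle form of π has cycle lengths 7, 3, 1.
Since disjoint cycles commute, ord(π) = lcm(7, 3) = 21.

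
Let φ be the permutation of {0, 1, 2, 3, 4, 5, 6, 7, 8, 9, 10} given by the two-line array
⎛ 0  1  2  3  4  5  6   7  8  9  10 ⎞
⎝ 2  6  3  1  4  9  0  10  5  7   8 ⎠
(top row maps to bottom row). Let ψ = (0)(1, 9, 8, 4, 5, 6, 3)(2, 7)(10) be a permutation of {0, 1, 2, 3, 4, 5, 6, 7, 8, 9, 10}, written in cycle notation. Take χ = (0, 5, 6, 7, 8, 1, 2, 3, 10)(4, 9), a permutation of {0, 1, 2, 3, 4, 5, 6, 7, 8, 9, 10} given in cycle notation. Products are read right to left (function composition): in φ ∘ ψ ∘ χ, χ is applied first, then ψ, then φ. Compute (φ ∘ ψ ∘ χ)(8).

Chase 8: χ(8) = 1; ψ(1) = 9; φ(9) = 7. Hence (φ ∘ ψ ∘ χ)(8) = 7.

7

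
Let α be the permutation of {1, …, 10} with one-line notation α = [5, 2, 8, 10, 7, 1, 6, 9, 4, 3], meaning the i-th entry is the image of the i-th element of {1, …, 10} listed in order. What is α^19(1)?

Tracing 1 → 5 → … returns to 1 after 4 steps, so 1 lies in a 4-cycle (1, 5, 7, 6).
Since the cycle has length 4, α^19 acts on it the same as α^3 (19 mod 4 = 3).
Stepping 3 places around the cycle: 1 → 5 → 7 → 6.

6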